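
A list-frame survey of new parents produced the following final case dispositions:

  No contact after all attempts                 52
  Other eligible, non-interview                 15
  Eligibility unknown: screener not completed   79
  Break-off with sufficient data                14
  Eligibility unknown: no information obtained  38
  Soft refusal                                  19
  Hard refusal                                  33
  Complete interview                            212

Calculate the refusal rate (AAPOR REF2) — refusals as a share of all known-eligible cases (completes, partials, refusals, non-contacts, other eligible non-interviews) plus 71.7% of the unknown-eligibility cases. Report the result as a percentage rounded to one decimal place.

12.1%

Declined to participate = 33 + 19 = 52
Unknown if eligible = 79 + 38 = 117
Numerator → 52
Known eligible → 212 + 14 + 52 + 52 + 15 = 345
Eligible share of unknowns → 0.7170 × 117 = 83.89
Denom → 345 + 83.89 = 428.89
REF2 = 52 / 428.89 = 0.1212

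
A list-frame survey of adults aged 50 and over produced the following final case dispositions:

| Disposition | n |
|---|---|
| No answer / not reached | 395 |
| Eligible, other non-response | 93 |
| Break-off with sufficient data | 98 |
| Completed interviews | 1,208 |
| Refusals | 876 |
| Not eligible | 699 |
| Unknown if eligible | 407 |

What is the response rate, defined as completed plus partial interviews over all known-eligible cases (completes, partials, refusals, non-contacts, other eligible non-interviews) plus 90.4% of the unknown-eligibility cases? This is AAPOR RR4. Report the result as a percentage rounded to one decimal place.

Numerator: 1208 + 98 = 1306
Determined eligible: 1208 + 98 + 876 + 395 + 93 = 2670
e × U: 0.9040 × 407 = 367.93
Denominator: 2670 + 367.93 = 3037.93
RR4 = 1306 / 3037.93 = 0.4299

43.0%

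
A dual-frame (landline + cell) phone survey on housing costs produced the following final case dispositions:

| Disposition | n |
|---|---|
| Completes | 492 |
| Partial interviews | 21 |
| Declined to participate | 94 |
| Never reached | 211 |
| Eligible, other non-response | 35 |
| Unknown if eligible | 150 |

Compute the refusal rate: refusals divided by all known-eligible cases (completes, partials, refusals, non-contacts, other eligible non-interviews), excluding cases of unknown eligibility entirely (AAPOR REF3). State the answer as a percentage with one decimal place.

11.0%

Num: 94
Denom: 492 + 21 + 94 + 211 + 35 = 853
REF3 = 94 / 853 = 0.1102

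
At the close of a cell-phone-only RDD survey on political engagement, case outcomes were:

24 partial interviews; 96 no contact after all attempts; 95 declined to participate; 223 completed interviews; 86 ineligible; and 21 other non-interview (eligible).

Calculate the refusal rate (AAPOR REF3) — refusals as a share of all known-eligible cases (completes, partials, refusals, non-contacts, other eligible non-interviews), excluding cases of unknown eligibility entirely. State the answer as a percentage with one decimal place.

20.7%

Top → 95
Denom → 223 + 24 + 95 + 96 + 21 = 459
REF3 = 95 / 459 = 0.2070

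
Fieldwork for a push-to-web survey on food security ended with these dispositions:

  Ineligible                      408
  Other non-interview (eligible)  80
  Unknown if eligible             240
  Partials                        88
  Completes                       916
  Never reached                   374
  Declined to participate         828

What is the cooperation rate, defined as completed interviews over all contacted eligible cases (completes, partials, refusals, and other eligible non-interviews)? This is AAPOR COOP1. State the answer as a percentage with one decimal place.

Numerator = 916
Denom = 916 + 88 + 828 + 80 = 1912
COOP1 = 916 / 1912 = 0.4791

47.9%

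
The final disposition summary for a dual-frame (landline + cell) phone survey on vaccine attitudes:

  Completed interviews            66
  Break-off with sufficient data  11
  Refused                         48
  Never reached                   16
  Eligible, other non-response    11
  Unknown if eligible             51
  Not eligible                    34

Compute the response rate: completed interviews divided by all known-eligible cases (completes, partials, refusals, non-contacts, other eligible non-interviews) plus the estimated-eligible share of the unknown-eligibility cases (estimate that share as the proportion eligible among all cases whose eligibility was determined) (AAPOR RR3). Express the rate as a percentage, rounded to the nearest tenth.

Num: 66
Known eligible: 66 + 11 + 48 + 16 + 11 = 152
e = 152 / (152 + 34) = 152 / 186 = 0.8172
Estimated eligible among unknowns: 0.8172 × 51 = 41.68
Denominator: 152 + 41.68 = 193.68
RR3 = 66 / 193.68 = 0.3408

34.1%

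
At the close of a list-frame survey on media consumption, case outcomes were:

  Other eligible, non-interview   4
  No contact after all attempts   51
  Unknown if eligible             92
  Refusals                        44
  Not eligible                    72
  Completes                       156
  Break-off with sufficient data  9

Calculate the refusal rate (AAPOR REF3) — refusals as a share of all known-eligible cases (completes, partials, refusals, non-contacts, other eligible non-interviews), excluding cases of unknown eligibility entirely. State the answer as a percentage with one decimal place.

Numerator → 44
Denominator → 156 + 9 + 44 + 51 + 4 = 264
REF3 = 44 / 264 = 0.1667

16.7%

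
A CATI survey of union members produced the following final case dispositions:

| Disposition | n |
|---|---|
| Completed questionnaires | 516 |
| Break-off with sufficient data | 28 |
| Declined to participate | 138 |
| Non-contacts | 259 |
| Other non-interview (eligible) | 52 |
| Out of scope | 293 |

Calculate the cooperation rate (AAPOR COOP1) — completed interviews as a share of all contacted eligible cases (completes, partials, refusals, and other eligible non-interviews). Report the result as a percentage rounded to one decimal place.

Numerator: 516
Base: 516 + 28 + 138 + 52 = 734
COOP1 = 516 / 734 = 0.7030

70.3%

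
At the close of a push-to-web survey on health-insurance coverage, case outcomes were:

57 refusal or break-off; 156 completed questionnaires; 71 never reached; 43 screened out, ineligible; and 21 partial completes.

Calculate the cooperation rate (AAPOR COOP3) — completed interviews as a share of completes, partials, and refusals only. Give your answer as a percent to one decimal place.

Top → 156
Denominator → 156 + 21 + 57 = 234
COOP3 = 156 / 234 = 0.6667

66.7%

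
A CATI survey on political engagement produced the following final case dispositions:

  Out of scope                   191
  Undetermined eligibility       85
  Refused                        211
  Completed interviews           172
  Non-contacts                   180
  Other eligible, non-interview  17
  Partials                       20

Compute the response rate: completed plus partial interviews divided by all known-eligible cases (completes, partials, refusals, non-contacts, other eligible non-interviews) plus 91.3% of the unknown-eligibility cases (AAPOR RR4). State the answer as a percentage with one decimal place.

Numerator = 172 + 20 = 192
Determined eligible = 172 + 20 + 211 + 180 + 17 = 600
e × U = 0.9130 × 85 = 77.61
Denominator = 600 + 77.61 = 677.61
RR4 = 192 / 677.61 = 0.2833

28.3%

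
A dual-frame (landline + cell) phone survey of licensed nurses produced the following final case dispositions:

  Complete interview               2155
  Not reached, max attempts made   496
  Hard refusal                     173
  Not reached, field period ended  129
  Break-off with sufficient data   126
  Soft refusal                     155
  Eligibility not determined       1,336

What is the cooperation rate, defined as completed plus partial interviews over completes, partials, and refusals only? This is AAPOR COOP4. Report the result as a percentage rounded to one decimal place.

Refusals = 173 + 155 = 328
No contact after all attempts = 129 + 496 = 625
Num: 2155 + 126 = 2281
Denominator: 2155 + 126 + 328 = 2609
COOP4 = 2281 / 2609 = 0.8743

87.4%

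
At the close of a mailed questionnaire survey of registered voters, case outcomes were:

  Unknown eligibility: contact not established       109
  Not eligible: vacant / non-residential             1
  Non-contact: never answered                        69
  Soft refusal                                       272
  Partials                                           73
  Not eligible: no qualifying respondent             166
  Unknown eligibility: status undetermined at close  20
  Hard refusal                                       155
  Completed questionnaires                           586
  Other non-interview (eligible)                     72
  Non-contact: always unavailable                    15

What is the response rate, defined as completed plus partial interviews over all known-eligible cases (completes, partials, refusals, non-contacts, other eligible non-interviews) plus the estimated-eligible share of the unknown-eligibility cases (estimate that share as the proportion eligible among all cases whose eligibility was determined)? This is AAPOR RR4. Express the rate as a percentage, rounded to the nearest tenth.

48.6%

Refusal or break-off = 155 + 272 = 427
No contact after all attempts = 69 + 15 = 84
Unknown if eligible = 109 + 20 = 129
Out of scope = 166 + 1 = 167
Numerator: 586 + 73 = 659
Eligible (known): 586 + 73 + 427 + 84 + 72 = 1242
e = 1242 / (1242 + 167) = 1242 / 1409 = 0.8815
Eligible share of unknowns: 0.8815 × 129 = 113.71
Denominator: 1242 + 113.71 = 1355.71
RR4 = 659 / 1355.71 = 0.4861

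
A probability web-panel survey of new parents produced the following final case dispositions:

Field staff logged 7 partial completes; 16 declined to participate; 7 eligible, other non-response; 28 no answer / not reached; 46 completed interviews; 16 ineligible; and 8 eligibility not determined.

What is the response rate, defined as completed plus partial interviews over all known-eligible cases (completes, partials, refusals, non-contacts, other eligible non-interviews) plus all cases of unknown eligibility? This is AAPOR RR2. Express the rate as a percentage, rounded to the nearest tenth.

Top = 46 + 7 = 53
Denominator = 46 + 7 + 16 + 28 + 7 + 8 = 112
RR2 = 53 / 112 = 0.4732

47.3%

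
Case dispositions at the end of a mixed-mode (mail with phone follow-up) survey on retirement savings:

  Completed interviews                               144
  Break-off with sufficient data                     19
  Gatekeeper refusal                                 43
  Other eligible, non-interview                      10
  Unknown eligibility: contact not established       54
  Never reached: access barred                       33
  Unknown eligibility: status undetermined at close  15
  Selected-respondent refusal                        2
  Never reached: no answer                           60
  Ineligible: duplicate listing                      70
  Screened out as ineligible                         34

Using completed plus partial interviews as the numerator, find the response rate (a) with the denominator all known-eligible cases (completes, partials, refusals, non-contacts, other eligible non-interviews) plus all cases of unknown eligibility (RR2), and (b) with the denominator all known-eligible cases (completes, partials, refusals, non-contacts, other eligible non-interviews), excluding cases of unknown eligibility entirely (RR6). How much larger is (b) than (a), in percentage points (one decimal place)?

Refused = 43 + 2 = 45
No answer / not reached = 60 + 33 = 93
Unknown if eligible = 54 + 15 = 69
Screened out, ineligible = 34 + 70 = 104
Num = 144 + 19 = 163
Denom = 144 + 19 + 45 + 93 + 10 + 69 = 380
RR2 = 163 / 380 = 0.4289
Denom = 144 + 19 + 45 + 93 + 10 = 311
RR6 = 163 / 311 = 0.5241
Difference = 52.41 − 42.89 = 9.52 percentage points

9.5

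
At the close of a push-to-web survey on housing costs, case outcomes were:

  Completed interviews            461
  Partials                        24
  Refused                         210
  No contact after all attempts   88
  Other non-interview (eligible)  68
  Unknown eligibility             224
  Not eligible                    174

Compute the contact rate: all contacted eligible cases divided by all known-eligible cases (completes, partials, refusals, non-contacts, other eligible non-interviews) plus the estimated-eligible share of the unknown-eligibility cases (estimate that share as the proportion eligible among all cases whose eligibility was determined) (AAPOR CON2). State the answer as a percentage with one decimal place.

Numerator: 461 + 24 + 210 + 68 = 763
Eligible (known): 461 + 24 + 210 + 88 + 68 = 851
e = 851 / (851 + 174) = 851 / 1025 = 0.8302
Eligible share of unknowns: 0.8302 × 224 = 185.96
Denom: 851 + 185.96 = 1036.96
CON2 = 763 / 1036.96 = 0.7358

73.6%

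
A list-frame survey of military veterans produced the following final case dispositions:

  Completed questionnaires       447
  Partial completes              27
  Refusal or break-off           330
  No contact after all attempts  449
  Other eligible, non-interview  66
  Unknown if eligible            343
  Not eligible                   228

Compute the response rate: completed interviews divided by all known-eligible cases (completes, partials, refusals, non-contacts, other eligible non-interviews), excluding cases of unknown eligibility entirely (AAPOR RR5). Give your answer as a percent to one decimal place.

Numerator: 447
Denominator: 447 + 27 + 330 + 449 + 66 = 1319
RR5 = 447 / 1319 = 0.3389

33.9%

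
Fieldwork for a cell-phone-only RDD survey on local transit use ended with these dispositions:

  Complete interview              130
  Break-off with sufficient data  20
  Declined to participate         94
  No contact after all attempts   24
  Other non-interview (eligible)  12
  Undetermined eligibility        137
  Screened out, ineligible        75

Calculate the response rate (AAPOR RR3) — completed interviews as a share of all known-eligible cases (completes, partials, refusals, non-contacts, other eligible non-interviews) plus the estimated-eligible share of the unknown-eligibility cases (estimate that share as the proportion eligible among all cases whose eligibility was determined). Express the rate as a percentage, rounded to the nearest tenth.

33.5%

Num → 130
Determined eligible → 130 + 20 + 94 + 24 + 12 = 280
e = 280 / (280 + 75) = 280 / 355 = 0.7887
e × U → 0.7887 × 137 = 108.05
Base → 280 + 108.05 = 388.05
RR3 = 130 / 388.05 = 0.3350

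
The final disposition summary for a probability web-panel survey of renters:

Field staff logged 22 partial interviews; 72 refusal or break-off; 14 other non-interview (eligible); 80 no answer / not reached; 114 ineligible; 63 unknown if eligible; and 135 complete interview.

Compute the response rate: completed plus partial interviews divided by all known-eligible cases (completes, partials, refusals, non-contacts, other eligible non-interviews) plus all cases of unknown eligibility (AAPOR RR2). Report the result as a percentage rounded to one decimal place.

Num: 135 + 22 = 157
Denominator: 135 + 22 + 72 + 80 + 14 + 63 = 386
RR2 = 157 / 386 = 0.4067

40.7%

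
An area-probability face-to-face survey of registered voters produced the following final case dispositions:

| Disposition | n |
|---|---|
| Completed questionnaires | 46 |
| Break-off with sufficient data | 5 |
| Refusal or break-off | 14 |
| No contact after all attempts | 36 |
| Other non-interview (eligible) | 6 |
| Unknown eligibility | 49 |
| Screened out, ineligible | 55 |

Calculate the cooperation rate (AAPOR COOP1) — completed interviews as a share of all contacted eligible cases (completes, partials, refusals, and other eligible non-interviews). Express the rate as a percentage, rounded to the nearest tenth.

Numerator: 46
Denom: 46 + 5 + 14 + 6 = 71
COOP1 = 46 / 71 = 0.6479

64.8%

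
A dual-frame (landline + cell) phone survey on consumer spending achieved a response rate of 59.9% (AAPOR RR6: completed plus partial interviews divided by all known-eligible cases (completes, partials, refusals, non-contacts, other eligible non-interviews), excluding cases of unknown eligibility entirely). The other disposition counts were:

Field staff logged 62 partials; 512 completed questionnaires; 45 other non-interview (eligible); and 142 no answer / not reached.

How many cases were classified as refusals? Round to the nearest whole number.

Numerator = 512 + 62 = 574
RR6 = 574 / D = 0.599
D = 574 / 0.599 = 958.3
Rest of base = 761
refusals = 958.3 − 761 ≈ 197

197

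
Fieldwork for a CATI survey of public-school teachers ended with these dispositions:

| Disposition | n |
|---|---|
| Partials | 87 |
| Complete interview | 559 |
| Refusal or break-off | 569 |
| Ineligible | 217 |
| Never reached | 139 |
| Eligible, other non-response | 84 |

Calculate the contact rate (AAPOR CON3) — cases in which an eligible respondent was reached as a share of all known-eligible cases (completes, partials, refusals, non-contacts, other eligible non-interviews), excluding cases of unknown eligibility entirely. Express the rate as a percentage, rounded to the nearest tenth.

90.3%

Numerator: 559 + 87 + 569 + 84 = 1299
Base: 559 + 87 + 569 + 139 + 84 = 1438
CON3 = 1299 / 1438 = 0.9033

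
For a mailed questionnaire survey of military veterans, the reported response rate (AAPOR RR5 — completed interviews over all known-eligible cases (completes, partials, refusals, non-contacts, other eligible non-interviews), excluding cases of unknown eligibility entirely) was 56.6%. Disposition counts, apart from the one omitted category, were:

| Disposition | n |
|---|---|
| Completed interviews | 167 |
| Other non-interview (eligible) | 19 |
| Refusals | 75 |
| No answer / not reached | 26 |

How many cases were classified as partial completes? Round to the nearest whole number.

8

RR5 = 167 / D = 0.566
D = 167 / 0.566 = 295.1
Other denominator terms total 287
partial completes = 295.1 − 287 ≈ 8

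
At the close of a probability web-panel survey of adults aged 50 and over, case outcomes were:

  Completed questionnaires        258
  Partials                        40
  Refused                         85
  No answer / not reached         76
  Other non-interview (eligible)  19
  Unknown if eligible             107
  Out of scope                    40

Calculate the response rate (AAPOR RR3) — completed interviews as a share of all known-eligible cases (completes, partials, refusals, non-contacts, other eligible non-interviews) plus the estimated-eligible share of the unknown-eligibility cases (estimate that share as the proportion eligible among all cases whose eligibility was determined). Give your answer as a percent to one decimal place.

44.7%

Numerator: 258
Eligible (known): 258 + 40 + 85 + 76 + 19 = 478
e = 478 / (478 + 40) = 478 / 518 = 0.9228
Eligible share of unknowns: 0.9228 × 107 = 98.74
Base: 478 + 98.74 = 576.74
RR3 = 258 / 576.74 = 0.4473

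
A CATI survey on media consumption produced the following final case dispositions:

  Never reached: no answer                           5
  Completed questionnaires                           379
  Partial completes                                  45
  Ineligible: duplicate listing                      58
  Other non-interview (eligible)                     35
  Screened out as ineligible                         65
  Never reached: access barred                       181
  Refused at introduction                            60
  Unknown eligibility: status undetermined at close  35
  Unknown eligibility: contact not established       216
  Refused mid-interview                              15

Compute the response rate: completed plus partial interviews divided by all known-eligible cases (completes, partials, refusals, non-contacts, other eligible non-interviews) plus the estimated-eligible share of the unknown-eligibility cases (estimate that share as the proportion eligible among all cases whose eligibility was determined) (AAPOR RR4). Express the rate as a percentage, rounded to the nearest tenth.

Declined to participate = 60 + 15 = 75
No answer / not reached = 5 + 181 = 186
Undetermined eligibility = 216 + 35 = 251
Out of scope = 65 + 58 = 123
Top: 379 + 45 = 424
Eligible (known): 379 + 45 + 75 + 186 + 35 = 720
e = 720 / (720 + 123) = 720 / 843 = 0.8541
e × U: 0.8541 × 251 = 214.38
Denominator: 720 + 214.38 = 934.38
RR4 = 424 / 934.38 = 0.4538

45.4%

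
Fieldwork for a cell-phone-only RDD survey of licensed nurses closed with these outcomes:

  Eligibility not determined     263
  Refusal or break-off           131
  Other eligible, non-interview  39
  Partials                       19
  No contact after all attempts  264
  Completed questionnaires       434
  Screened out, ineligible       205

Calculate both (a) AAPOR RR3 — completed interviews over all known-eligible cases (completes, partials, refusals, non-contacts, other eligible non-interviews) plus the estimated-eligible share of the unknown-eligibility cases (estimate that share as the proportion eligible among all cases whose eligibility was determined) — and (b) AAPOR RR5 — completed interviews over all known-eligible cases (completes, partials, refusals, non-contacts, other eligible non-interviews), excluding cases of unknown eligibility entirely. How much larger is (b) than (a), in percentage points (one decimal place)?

Numerator: 434
Determined eligible: 434 + 19 + 131 + 264 + 39 = 887
e = 887 / (887 + 205) = 887 / 1092 = 0.8123
Eligible share of unknowns: 0.8123 × 263 = 213.63
Base: 887 + 213.63 = 1100.63
RR3 = 434 / 1100.63 = 0.3943
Base: 434 + 19 + 131 + 264 + 39 = 887
RR5 = 434 / 887 = 0.4893
Difference = 48.93 − 39.43 = 9.50 percentage points

9.5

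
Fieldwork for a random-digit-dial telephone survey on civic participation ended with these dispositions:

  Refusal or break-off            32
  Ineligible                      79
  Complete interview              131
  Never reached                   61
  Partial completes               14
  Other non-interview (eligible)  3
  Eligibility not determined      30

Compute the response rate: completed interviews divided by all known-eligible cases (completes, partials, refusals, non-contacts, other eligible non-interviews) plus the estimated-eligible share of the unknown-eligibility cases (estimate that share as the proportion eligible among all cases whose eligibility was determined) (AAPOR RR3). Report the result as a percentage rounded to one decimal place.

49.7%

Numerator: 131
Known eligible: 131 + 14 + 32 + 61 + 3 = 241
e = 241 / (241 + 79) = 241 / 320 = 0.7531
Estimated eligible among unknowns: 0.7531 × 30 = 22.59
Denom: 241 + 22.59 = 263.59
RR3 = 131 / 263.59 = 0.4970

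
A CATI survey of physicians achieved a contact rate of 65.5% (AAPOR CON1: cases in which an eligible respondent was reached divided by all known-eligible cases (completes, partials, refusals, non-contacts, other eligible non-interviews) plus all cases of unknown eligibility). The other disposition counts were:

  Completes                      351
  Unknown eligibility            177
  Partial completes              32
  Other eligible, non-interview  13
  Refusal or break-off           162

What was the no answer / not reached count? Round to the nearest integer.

Numerator → 351 + 32 + 162 + 13 = 558
CON1 = 558 / D = 0.655
D = 558 / 0.655 = 851.9
Rest of base = 735
no answer / not reached = 851.9 − 735 ≈ 117

117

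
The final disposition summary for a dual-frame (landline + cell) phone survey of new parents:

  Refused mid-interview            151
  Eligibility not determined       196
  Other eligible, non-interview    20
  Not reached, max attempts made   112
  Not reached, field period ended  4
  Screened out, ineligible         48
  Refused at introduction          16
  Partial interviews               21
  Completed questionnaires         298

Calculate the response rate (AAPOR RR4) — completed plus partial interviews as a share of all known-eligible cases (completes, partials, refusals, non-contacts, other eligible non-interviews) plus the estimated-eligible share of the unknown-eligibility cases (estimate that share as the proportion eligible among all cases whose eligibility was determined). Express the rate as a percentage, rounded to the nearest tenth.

Declined to participate = 16 + 151 = 167
Non-contacts = 4 + 112 = 116
Numerator: 298 + 21 = 319
Known eligible: 298 + 21 + 167 + 116 + 20 = 622
e = 622 / (622 + 48) = 622 / 670 = 0.9284
e × U: 0.9284 × 196 = 181.97
Base: 622 + 181.97 = 803.97
RR4 = 319 / 803.97 = 0.3968

39.7%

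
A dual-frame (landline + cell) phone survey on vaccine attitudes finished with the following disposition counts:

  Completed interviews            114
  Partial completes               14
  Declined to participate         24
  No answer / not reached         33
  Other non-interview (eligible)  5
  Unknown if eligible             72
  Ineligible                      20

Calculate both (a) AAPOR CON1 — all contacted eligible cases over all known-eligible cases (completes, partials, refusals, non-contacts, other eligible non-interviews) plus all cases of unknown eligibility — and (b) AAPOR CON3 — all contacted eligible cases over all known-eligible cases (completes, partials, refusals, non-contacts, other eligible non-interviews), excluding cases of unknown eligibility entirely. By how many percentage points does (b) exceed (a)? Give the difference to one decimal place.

22.7

Top = 114 + 14 + 24 + 5 = 157
Denominator = 114 + 14 + 24 + 33 + 5 + 72 = 262
CON1 = 157 / 262 = 0.5992
Denominator = 114 + 14 + 24 + 33 + 5 = 190
CON3 = 157 / 190 = 0.8263
Difference = 82.63 − 59.92 = 22.71 percentage points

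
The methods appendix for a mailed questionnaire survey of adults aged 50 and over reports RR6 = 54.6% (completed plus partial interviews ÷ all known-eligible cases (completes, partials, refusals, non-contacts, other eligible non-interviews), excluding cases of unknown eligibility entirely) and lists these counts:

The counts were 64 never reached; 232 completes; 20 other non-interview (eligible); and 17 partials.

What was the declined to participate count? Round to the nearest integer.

123

Num = 232 + 17 = 249
RR6 = 249 / D = 0.546
D = 249 / 0.546 = 456.0
Remaining denominator categories sum to 333
declined to participate = 456.0 − 333 ≈ 123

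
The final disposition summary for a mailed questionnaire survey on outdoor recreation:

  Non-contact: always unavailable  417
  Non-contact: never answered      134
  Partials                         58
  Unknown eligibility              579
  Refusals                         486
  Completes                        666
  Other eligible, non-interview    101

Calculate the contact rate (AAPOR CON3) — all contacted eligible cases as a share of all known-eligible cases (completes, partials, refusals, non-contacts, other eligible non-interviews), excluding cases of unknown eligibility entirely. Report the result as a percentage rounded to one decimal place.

Non-contacts = 134 + 417 = 551
Num = 666 + 58 + 486 + 101 = 1311
Base = 666 + 58 + 486 + 551 + 101 = 1862
CON3 = 1311 / 1862 = 0.7041

70.4%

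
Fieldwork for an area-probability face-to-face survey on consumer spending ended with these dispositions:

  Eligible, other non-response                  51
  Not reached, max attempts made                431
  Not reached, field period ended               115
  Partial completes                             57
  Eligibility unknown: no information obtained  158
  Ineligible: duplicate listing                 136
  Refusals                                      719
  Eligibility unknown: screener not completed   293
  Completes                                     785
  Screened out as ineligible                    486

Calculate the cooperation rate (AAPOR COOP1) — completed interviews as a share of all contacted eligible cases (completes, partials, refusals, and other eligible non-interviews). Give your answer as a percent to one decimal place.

48.7%

Non-contacts = 115 + 431 = 546
Unknown if eligible = 293 + 158 = 451
Ineligible = 486 + 136 = 622
Num: 785
Denominator: 785 + 57 + 719 + 51 = 1612
COOP1 = 785 / 1612 = 0.4870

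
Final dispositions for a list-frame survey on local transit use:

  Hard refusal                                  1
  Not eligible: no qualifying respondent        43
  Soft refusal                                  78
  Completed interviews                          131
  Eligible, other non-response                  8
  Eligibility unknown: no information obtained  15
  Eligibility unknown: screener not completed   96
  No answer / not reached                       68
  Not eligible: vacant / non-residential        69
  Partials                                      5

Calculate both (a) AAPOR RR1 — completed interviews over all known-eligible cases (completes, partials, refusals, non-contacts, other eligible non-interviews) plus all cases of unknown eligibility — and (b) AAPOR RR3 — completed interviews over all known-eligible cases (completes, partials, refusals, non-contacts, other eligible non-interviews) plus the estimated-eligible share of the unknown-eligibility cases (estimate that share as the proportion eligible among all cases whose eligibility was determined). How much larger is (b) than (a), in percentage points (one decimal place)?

2.7

Refusals = 1 + 78 = 79
Eligibility not determined = 96 + 15 = 111
Screened out, ineligible = 43 + 69 = 112
Num = 131
Base = 131 + 5 + 79 + 68 + 8 + 111 = 402
RR1 = 131 / 402 = 0.3259
Determined eligible = 131 + 5 + 79 + 68 + 8 = 291
e = 291 / (291 + 112) = 291 / 403 = 0.7221
Eligible share of unknowns = 0.7221 × 111 = 80.15
Base = 291 + 80.15 = 371.15
RR3 = 131 / 371.15 = 0.3530
Difference = 35.30 − 32.59 = 2.71 percentage points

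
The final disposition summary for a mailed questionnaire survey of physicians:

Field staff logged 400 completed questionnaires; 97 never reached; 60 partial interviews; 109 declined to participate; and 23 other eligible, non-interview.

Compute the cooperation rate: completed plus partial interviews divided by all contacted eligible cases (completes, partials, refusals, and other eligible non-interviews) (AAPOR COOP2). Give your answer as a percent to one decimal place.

77.7%

Top = 400 + 60 = 460
Denominator = 400 + 60 + 109 + 23 = 592
COOP2 = 460 / 592 = 0.7770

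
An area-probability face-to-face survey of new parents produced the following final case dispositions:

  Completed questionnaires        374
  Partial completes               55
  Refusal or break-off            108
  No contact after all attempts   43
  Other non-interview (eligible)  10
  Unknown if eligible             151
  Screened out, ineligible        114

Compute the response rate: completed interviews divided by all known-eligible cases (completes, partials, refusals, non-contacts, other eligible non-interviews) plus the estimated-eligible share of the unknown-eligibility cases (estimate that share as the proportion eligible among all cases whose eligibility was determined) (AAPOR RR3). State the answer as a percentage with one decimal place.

52.2%

Num = 374
Determined eligible = 374 + 55 + 108 + 43 + 10 = 590
e = 590 / (590 + 114) = 590 / 704 = 0.8381
Estimated eligible among unknowns = 0.8381 × 151 = 126.55
Base = 590 + 126.55 = 716.55
RR3 = 374 / 716.55 = 0.5219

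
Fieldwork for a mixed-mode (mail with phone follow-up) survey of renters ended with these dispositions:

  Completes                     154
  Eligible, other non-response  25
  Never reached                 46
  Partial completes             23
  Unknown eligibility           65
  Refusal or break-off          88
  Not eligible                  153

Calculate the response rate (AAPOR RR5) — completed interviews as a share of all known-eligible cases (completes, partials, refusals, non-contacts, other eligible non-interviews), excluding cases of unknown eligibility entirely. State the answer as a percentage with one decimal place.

Num: 154
Denominator: 154 + 23 + 88 + 46 + 25 = 336
RR5 = 154 / 336 = 0.4583

45.8%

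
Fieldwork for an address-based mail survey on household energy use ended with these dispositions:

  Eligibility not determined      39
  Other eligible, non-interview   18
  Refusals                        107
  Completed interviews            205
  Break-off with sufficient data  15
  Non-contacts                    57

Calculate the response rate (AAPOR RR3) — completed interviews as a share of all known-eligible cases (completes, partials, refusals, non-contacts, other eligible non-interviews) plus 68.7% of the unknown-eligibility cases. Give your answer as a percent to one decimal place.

47.8%

Num = 205
Eligible (known) = 205 + 15 + 107 + 57 + 18 = 402
Estimated eligible among unknowns = 0.6870 × 39 = 26.79
Base = 402 + 26.79 = 428.79
RR3 = 205 / 428.79 = 0.4781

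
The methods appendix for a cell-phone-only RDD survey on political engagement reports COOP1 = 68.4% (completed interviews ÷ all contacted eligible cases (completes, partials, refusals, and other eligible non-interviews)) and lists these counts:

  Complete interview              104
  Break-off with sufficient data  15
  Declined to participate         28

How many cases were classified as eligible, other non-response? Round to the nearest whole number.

5

COOP1 = 104 / D = 0.684
D = 104 / 0.684 = 152.0
Other denominator terms total 147
eligible, other non-response = 152.0 − 147 ≈ 5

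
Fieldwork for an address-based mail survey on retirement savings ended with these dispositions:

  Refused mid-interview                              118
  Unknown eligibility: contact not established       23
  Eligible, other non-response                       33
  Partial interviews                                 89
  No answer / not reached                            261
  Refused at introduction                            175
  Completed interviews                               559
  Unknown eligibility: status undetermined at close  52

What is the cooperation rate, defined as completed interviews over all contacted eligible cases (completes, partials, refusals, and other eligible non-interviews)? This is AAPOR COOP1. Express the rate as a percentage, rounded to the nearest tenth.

Refused = 175 + 118 = 293
Unknown if eligible = 23 + 52 = 75
Num = 559
Denominator = 559 + 89 + 293 + 33 = 974
COOP1 = 559 / 974 = 0.5739

57.4%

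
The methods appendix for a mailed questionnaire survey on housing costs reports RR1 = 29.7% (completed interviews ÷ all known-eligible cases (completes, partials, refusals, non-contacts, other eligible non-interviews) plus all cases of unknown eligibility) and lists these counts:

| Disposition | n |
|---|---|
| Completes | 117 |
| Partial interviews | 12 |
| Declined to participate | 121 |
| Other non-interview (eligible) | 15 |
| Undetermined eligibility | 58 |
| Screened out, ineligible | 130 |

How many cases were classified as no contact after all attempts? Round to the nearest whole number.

71

RR1 = 117 / D = 0.297
D = 117 / 0.297 = 393.9
Other denominator terms total 323
no contact after all attempts = 393.9 − 323 ≈ 71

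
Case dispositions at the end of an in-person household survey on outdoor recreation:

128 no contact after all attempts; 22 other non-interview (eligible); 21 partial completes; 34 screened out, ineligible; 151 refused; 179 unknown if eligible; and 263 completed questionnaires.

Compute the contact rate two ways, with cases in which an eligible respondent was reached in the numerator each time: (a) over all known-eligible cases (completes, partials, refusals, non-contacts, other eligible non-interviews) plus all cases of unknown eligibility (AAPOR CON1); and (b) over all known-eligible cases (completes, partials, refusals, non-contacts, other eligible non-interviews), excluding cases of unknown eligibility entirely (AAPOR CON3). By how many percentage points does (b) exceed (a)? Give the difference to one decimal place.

18.3

Numerator: 263 + 21 + 151 + 22 = 457
Denominator: 263 + 21 + 151 + 128 + 22 + 179 = 764
CON1 = 457 / 764 = 0.5982
Denominator: 263 + 21 + 151 + 128 + 22 = 585
CON3 = 457 / 585 = 0.7812
Difference = 78.12 − 59.82 = 18.30 percentage points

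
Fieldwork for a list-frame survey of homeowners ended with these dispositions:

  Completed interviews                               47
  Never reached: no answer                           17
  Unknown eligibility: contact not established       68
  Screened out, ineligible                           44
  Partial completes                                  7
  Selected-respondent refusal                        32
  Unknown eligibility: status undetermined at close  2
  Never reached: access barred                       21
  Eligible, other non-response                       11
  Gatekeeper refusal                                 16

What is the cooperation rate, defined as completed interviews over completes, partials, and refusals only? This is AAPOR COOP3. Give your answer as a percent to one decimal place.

46.1%

Refusals = 16 + 32 = 48
Never reached = 17 + 21 = 38
Unknown if eligible = 68 + 2 = 70
Top → 47
Base → 47 + 7 + 48 = 102
COOP3 = 47 / 102 = 0.4608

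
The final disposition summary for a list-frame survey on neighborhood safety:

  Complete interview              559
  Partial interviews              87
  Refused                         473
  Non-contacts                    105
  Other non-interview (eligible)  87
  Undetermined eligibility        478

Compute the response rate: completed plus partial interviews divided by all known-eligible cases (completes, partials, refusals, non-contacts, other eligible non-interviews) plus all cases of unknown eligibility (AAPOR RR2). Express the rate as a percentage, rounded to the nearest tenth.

Num → 559 + 87 = 646
Denominator → 559 + 87 + 473 + 105 + 87 + 478 = 1789
RR2 = 646 / 1789 = 0.3611

36.1%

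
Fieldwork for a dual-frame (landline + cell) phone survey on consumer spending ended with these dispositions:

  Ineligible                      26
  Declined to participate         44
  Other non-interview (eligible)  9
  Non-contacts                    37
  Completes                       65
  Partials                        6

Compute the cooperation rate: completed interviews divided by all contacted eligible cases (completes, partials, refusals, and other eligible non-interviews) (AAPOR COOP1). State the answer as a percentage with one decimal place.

52.4%

Num = 65
Denominator = 65 + 6 + 44 + 9 = 124
COOP1 = 65 / 124 = 0.5242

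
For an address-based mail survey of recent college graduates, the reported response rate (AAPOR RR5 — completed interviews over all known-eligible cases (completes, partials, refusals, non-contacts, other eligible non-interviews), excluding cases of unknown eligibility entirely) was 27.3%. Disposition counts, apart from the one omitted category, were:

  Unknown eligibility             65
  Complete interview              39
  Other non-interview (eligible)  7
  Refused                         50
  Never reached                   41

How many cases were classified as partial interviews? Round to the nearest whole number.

6

RR5 = 39 / D = 0.273
D = 39 / 0.273 = 142.9
Rest of base = 137
partial interviews = 142.9 − 137 ≈ 6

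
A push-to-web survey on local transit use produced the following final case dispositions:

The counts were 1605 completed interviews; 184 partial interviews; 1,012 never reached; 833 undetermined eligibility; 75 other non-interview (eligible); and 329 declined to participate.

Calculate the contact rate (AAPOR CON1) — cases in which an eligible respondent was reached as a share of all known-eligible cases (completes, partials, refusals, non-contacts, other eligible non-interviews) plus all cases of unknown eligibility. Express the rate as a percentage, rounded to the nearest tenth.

54.3%

Num = 1605 + 184 + 329 + 75 = 2193
Denominator = 1605 + 184 + 329 + 1012 + 75 + 833 = 4038
CON1 = 2193 / 4038 = 0.5431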